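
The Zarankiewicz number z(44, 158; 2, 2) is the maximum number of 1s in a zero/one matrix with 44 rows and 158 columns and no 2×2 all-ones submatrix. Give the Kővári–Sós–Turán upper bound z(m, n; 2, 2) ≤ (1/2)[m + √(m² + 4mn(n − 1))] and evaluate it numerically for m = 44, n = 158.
z(44, 158; 2, 2) ≤ (1/2)[44 + √(44² + 4·44·158·157)] = (1/2)[44 + √4367792] = 1066.9632

Kővári–Sós–Turán: let r_1, ..., r_44 be the row sums and z = Σ r_i the total number of 1s. Each pair of columns can share at most one row with both entries 1 (else a 2×2 all-ones block appears), so Σ_i C(r_i, 2) ≤ C(158, 2) = 12403. By convexity Σ_i C(r_i, 2) ≥ 44·C(z/44, 2) = z(z − 44)/(2·44), giving z² − 44z − 44·158·157 ≤ 0 and hence z ≤ (1/2)[44 + √(1936 + 4·1091464)] = (1/2)[44 + √4367792] ≈ (1/2)(44 + 2089.9263) = 1066.9632.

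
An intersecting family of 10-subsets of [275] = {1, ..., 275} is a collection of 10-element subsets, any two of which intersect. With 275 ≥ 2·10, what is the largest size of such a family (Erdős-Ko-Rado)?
max |F| = C(274, 9) = 21005455717413804

Erdős-Ko-Rado (1961): when n ≥ 2k, max |F| = C(n−1, k−1). The bound is attained by the star {A : i ∈ A} for any fixed i ∈ [n]. Here C(275−1, 10−1) = C(274, 9) = 21005455717413804.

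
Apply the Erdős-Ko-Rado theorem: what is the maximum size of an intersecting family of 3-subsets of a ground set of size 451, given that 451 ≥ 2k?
max |F| = C(450, 2) = 101025

The Erdős-Ko-Rado theorem states: for n ≥ 2k, an intersecting family of k-subsets of an n-element set has size at most C(n − 1, k − 1), with equality for 'star' families {A ⊆ [n] : |A| = k, i ∈ A} (fix an element i). For n = 451, k = 3: C(450, 2) = 101025.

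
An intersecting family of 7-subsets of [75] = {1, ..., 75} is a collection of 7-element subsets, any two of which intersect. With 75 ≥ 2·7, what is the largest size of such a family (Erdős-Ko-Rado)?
max |F| = C(74, 6) = 185250786

Erdős-Ko-Rado (1961): when n ≥ 2k, max |F| = C(n−1, k−1). The bound is attained by the star {A : i ∈ A} for any fixed i ∈ [n]. Here C(75−1, 7−1) = C(74, 6) = 185250786.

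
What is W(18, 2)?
W(18, 2) = 18 + 1 = 19

A 2-term AP is any pair of integers, so a monochromatic 2-AP exists iff some colour is used at least twice. With 18 colours, the colouring i ↦ i on {1, ..., 18} uses each colour once, avoiding any monochromatic pair, so W(18, 2) > 18. For {1, ..., 19}, pigeonhole forces two integers of the same colour, which form a monochromatic 2-AP. Hence W(18, 2) = 19.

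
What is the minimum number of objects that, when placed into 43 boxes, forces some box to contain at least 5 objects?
n = (5 − 1)·43 + 1 = 173

By the generalised pigeonhole principle, to guarantee some box contains ≥ r objects we need more than (r − 1) · k objects total. Threshold: n = (r − 1) · k + 1. With r = 5 and k = 43: n = 4 · 43 + 1 = 172 + 1 = 173. For n = 172 = 4 · 43, we can put exactly 4 objects in every box, avoiding 5 in any single one — so 173 is tight.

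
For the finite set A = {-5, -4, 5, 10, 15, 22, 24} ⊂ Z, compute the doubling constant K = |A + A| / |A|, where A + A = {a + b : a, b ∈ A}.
K = |A + A| / |A| = 25/7

Enumerate A + A = {a + b : a, b ∈ A}. With |A| = 7, there are |A|^2 = 49 ordered sum pairs; collecting distinct values, A + A = {-10, -9, -8, 0, 1, 5, 6, 10, 11, 15, 17, 18, 19, 20, 25, 27, 29, 30, 32, 34, 37, 39, 44, 46, 48}, so |A + A| = 25. Thus K = 25/7. For comparison, the minimum possible |A + A| over all 7-element sets is 2·7 − 1 = 13 (so min K = 13/7), attained only by arithmetic progressions.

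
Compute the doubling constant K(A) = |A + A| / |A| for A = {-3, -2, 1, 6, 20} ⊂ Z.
K = |A + A| / |A| = 15/5 = 3

Enumerate A + A = {a + b : a, b ∈ A}. With |A| = 5, there are |A|^2 = 25 ordered sum pairs; collecting distinct values, A + A = {-6, -5, -4, -2, -1, 2, 3, 4, 7, 12, 17, 18, 21, 26, 40}, so |A + A| = 15. Thus K = 15/5 = 3. For comparison, the minimum possible |A + A| over all 5-element sets is 2·5 − 1 = 9 (so min K = 9/5), attained only by arithmetic progressions.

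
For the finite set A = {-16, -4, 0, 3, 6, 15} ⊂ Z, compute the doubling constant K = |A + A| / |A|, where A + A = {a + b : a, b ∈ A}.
K = |A + A| / |A| = 19/6

Enumerate A + A = {a + b : a, b ∈ A}. With |A| = 6, there are |A|^2 = 36 ordered sum pairs; collecting distinct values, A + A = {-32, -20, -16, -13, -10, -8, -4, -1, 0, 2, 3, 6, 9, 11, 12, 15, 18, 21, 30}, so |A + A| = 19. Thus K = 19/6. For comparison, the minimum possible |A + A| over all 6-element sets is 2·6 − 1 = 11 (so min K = 11/6), attained only by arithmetic progressions.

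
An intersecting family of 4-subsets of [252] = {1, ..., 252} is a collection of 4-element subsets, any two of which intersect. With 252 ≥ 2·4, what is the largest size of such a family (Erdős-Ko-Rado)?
max |F| = C(251, 3) = 2604125

Erdős-Ko-Rado (1961): when n ≥ 2k, max |F| = C(n−1, k−1). The bound is attained by the star {A : i ∈ A} for any fixed i ∈ [n]. Here C(252−1, 4−1) = C(251, 3) = 2604125.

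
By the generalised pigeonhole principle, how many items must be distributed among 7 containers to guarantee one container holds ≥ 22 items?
n = (22 − 1)·7 + 1 = 148

By the generalised pigeonhole principle, to guarantee some box contains ≥ r objects we need more than (r − 1) · k objects total. Threshold: n = (r − 1) · k + 1. With r = 22 and k = 7: n = 21 · 7 + 1 = 147 + 1 = 148. For n = 147 = 21 · 7, we can put exactly 21 objects in every box, avoiding 22 in any single one — so 148 is tight.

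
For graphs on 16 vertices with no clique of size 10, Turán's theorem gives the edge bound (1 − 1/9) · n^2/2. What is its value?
Turán density bound = (8/9) · 16^2/2 = 1024/9 ≈ 113.7778

Turán's theorem: ex(n, K_{r+1}) is achieved by the complete r-partite Turán graph T(n, r) with parts as balanced as possible, and is at most (1 − 1/r) · n^2/2. For r = 9, n = 16: the density bound is (8/9) · 256/2 = 1024/9 ≈ 113.7778. The integer-valued extremum is e(T(16, 9)) = 113, which is strictly less than the density bound 1024/9 since 9 ∤ 16 (the parts of T(16, 9) cannot all be equal).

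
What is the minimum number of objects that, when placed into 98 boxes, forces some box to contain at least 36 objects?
n = (36 − 1)·98 + 1 = 3431

By the generalised pigeonhole principle, to guarantee some box contains ≥ r objects we need more than (r − 1) · k objects total. Threshold: n = (r − 1) · k + 1. With r = 36 and k = 98: n = 35 · 98 + 1 = 3430 + 1 = 3431. For n = 3430 = 35 · 98, we can put exactly 35 objects in every box, avoiding 36 in any single one — so 3431 is tight.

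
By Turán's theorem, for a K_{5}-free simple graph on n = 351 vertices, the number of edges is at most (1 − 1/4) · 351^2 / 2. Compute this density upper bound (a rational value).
Turán density bound = (3/4) · 351^2/2 = 369603/8 ≈ 46200.375

Turán's theorem: ex(n, K_{r+1}) is achieved by the complete r-partite Turán graph T(n, r) with parts as balanced as possible, and is at most (1 − 1/r) · n^2/2. For r = 4, n = 351: the density bound is (3/4) · 123201/2 = 369603/8 ≈ 46200.375. The integer-valued extremum is e(T(351, 4)) = 46200, which is strictly less than the density bound 369603/8 since 4 ∤ 351 (the parts of T(351, 4) cannot all be equal).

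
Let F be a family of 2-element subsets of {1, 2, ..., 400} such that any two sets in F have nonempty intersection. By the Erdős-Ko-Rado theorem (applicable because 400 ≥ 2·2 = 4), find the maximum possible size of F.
max |F| = C(399, 1) = 399

Erdős-Ko-Rado (1961): when n ≥ 2k, max |F| = C(n−1, k−1). The bound is attained by the star {A : i ∈ A} for any fixed i ∈ [n]. Here C(400−1, 2−1) = C(399, 1) = 399.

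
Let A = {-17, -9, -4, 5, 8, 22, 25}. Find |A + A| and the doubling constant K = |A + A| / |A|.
K = |A + A| / |A| = 25/7

Enumerate A + A = {a + b : a, b ∈ A}. With |A| = 7, there are |A|^2 = 49 ordered sum pairs; collecting distinct values, A + A = {-34, -26, -21, -18, -13, -12, -9, -8, -4, -1, 1, 4, 5, 8, 10, 13, 16, 18, 21, 27, 30, 33, 44, 47, 50}, so |A + A| = 25. Thus K = 25/7. For comparison, the minimum possible |A + A| over all 7-element sets is 2·7 − 1 = 13 (so min K = 13/7), attained only by arithmetic progressions.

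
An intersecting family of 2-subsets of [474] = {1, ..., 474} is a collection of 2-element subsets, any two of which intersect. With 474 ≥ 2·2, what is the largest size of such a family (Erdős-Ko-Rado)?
max |F| = C(473, 1) = 473

Erdős-Ko-Rado (1961): when n ≥ 2k, max |F| = C(n−1, k−1). The bound is attained by the star {A : i ∈ A} for any fixed i ∈ [n]. Here C(474−1, 2−1) = C(473, 1) = 473.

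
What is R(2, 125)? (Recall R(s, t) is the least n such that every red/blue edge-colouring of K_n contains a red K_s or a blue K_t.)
R(2, 125) = 125

R(2, k) = k for all k ≥ 2: in a 2-colouring of K_k, either some edge is red (a red K_2) or all edges are blue (a blue K_k). And K_{124} coloured all-blue has no blue K_125, so R(2, 125) > 124. Hence R(2, 125) = 125.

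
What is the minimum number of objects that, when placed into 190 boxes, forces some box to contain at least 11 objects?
n = (11 − 1)·190 + 1 = 1901

By the generalised pigeonhole principle, to guarantee some box contains ≥ r objects we need more than (r − 1) · k objects total. Threshold: n = (r − 1) · k + 1. With r = 11 and k = 190: n = 10 · 190 + 1 = 1900 + 1 = 1901. For n = 1900 = 10 · 190, we can put exactly 10 objects in every box, avoiding 11 in any single one — so 1901 is tight.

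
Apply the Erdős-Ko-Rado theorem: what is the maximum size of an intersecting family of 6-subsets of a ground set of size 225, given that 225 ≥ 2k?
max |F| = C(224, 5) = 4493032544

Erdős-Ko-Rado (1961): when n ≥ 2k, max |F| = C(n−1, k−1). The bound is attained by the star {A : i ∈ A} for any fixed i ∈ [n]. Here C(225−1, 6−1) = C(224, 5) = 4493032544.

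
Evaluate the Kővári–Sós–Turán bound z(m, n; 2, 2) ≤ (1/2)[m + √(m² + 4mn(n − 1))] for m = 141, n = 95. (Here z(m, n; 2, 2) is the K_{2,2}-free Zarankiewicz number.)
z(141, 95; 2, 2) ≤ (1/2)[141 + √(141² + 4·141·95·94)] = (1/2)[141 + √5056401] = 1194.8221

Kővári–Sós–Turán: let r_1, ..., r_141 be the row sums and z = Σ r_i the total number of 1s. Each pair of columns can share at most one row with both entries 1 (else a 2×2 all-ones block appears), so Σ_i C(r_i, 2) ≤ C(95, 2) = 4465. By convexity Σ_i C(r_i, 2) ≥ 141·C(z/141, 2) = z(z − 141)/(2·141), giving z² − 141z − 141·95·94 ≤ 0 and hence z ≤ (1/2)[141 + √(19881 + 4·1259130)] = (1/2)[141 + √5056401] ≈ (1/2)(141 + 2248.6443) = 1194.8221.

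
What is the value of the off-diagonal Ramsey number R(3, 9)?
R(3, 9) = 36

Lower bound: an explicit 2-colouring of K_{35} (typically a Paley-type or other structured construction) avoids a red K_3 and a blue K_9, showing R(3, 9) > 35.
Upper bound: the simple Erdős–Szekeres recurrence only gives R(3, 9) ≤ 37; the tight bound R(3, 9) ≤ 36 requires a sharper case analysis (or computer search) of 2-colourings of K_{36}.
Hence R(3, 9) = 36.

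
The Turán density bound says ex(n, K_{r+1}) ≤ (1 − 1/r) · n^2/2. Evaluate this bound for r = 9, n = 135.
Turán density bound = (8/9) · 135^2/2 = 8100

Turán's theorem: ex(n, K_{r+1}) is achieved by the complete r-partite Turán graph T(n, r) with parts as balanced as possible, and is at most (1 − 1/r) · n^2/2. For r = 9, n = 135: the density bound is (8/9) · 18225/2 = 8100. Since 9 ∣ 135, the Turán graph T(135, 9) has parts of equal size 15, and its edge count e(T(135, 9)) = 8100 attains the density bound exactly.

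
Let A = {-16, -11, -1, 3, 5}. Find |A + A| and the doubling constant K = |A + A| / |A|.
K = |A + A| / |A| = 15/5 = 3

Enumerate A + A = {a + b : a, b ∈ A}. With |A| = 5, there are |A|^2 = 25 ordered sum pairs; collecting distinct values, A + A = {-32, -27, -22, -17, -13, -12, -11, -8, -6, -2, 2, 4, 6, 8, 10}, so |A + A| = 15. Thus K = 15/5 = 3. For comparison, the minimum possible |A + A| over all 5-element sets is 2·5 − 1 = 9 (so min K = 9/5), attained only by arithmetic progressions.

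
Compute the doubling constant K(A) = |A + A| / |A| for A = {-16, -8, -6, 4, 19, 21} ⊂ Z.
K = |A + A| / |A| = 19/6

Enumerate A + A = {a + b : a, b ∈ A}. With |A| = 6, there are |A|^2 = 36 ordered sum pairs; collecting distinct values, A + A = {-32, -24, -22, -16, -14, -12, -4, -2, 3, 5, 8, 11, 13, 15, 23, 25, 38, 40, 42}, so |A + A| = 19. Thus K = 19/6. For comparison, the minimum possible |A + A| over all 6-element sets is 2·6 − 1 = 11 (so min K = 11/6), attained only by arithmetic progressions.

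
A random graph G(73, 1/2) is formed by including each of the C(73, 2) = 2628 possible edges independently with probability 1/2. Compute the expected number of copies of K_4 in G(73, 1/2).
E[# K_4] = C(73, 4) · (1/2)^C(4, 2) = 1088430 / 2^6 = 544215/32 = 17006.71875

For each 4-subset S of vertices (there are C(73, 4) = 1088430 such S), let X_S = 1 if S induces a K_4 (all C(4, 2) = 6 edges present). Then P(X_S = 1) = (1/2)^6 = 1/64. By linearity of expectation, E[# K_4] = C(73, 4) · (1/2)^6 = 1088430 / 64 = 544215/32 = 17006.71875.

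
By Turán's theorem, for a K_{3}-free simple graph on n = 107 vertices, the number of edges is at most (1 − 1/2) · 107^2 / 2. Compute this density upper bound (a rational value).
Turán density bound = (1/2) · 107^2/2 = 11449/4 ≈ 2862.25

Turán's theorem: ex(n, K_{r+1}) is achieved by the complete r-partite Turán graph T(n, r) with parts as balanced as possible, and is at most (1 − 1/r) · n^2/2. For r = 2, n = 107: the density bound is (1/2) · 11449/2 = 11449/4 ≈ 2862.25. The integer-valued extremum is e(T(107, 2)) = 2862, which is strictly less than the density bound 11449/4 since 2 ∤ 107 (the parts of T(107, 2) cannot all be equal).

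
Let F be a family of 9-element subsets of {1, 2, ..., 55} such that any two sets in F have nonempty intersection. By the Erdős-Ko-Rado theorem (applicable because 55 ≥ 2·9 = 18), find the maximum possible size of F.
max |F| = C(54, 8) = 1040465790

Erdős-Ko-Rado (1961): when n ≥ 2k, max |F| = C(n−1, k−1). The bound is attained by the star {A : i ∈ A} for any fixed i ∈ [n]. Here C(55−1, 9−1) = C(54, 8) = 1040465790.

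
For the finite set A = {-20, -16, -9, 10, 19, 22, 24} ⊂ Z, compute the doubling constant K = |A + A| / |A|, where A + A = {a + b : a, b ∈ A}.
K = |A + A| / |A| = 28/7 = 4

Enumerate A + A = {a + b : a, b ∈ A}. With |A| = 7, there are |A|^2 = 49 ordered sum pairs; collecting distinct values, A + A = {-40, -36, -32, -29, -25, -18, -10, -6, -1, 1, 2, 3, 4, 6, 8, 10, 13, 15, 20, 29, 32, 34, 38, 41, 43, 44, 46, 48}, so |A + A| = 28. Thus K = 28/7 = 4. For comparison, the minimum possible |A + A| over all 7-element sets is 2·7 − 1 = 13 (so min K = 13/7), attained only by arithmetic progressions.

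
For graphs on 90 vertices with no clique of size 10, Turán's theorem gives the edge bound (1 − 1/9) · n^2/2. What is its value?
Turán density bound = (8/9) · 90^2/2 = 3600

Turán's theorem: ex(n, K_{r+1}) is achieved by the complete r-partite Turán graph T(n, r) with parts as balanced as possible, and is at most (1 − 1/r) · n^2/2. For r = 9, n = 90: the density bound is (8/9) · 8100/2 = 3600. Since 9 ∣ 90, the Turán graph T(90, 9) has parts of equal size 10, and its edge count e(T(90, 9)) = 3600 attains the density bound exactly.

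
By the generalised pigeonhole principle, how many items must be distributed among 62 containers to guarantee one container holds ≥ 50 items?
n = (50 − 1)·62 + 1 = 3039

By the generalised pigeonhole principle, to guarantee some box contains ≥ r objects we need more than (r − 1) · k objects total. Threshold: n = (r − 1) · k + 1. With r = 50 and k = 62: n = 49 · 62 + 1 = 3038 + 1 = 3039. For n = 3038 = 49 · 62, we can put exactly 49 objects in every box, avoiding 50 in any single one — so 3039 is tight.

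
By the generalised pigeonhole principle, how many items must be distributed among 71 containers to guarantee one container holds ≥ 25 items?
n = (25 − 1)·71 + 1 = 1705

By the generalised pigeonhole principle, to guarantee some box contains ≥ r objects we need more than (r − 1) · k objects total. Threshold: n = (r − 1) · k + 1. With r = 25 and k = 71: n = 24 · 71 + 1 = 1704 + 1 = 1705. For n = 1704 = 24 · 71, we can put exactly 24 objects in every box, avoiding 25 in any single one — so 1705 is tight.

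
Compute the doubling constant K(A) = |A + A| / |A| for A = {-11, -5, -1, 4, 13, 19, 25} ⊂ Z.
K = |A + A| / |A| = 24/7

Enumerate A + A = {a + b : a, b ∈ A}. With |A| = 7, there are |A|^2 = 49 ordered sum pairs; collecting distinct values, A + A = {-22, -16, -12, -10, -7, -6, -2, -1, 2, 3, 8, 12, 14, 17, 18, 20, 23, 24, 26, 29, 32, 38, 44, 50}, so |A + A| = 24. Thus K = 24/7. For comparison, the minimum possible |A + A| over all 7-element sets is 2·7 − 1 = 13 (so min K = 13/7), attained only by arithmetic progressions.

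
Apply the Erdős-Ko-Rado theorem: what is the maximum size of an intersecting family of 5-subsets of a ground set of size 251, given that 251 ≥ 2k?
max |F| = C(250, 4) = 158882750

The Erdős-Ko-Rado theorem states: for n ≥ 2k, an intersecting family of k-subsets of an n-element set has size at most C(n − 1, k − 1), with equality for 'star' families {A ⊆ [n] : |A| = k, i ∈ A} (fix an element i). For n = 251, k = 5: C(250, 4) = 158882750.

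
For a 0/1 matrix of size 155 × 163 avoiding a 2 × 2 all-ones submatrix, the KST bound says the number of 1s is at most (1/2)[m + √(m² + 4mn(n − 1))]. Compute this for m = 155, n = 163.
z(155, 163; 2, 2) ≤ (1/2)[155 + √(155² + 4·155·163·162)] = (1/2)[155 + √16395745] = 2102.083

Kővári–Sós–Turán: let r_1, ..., r_155 be the row sums and z = Σ r_i the total number of 1s. Each pair of columns can share at most one row with both entries 1 (else a 2×2 all-ones block appears), so Σ_i C(r_i, 2) ≤ C(163, 2) = 13203. By convexity Σ_i C(r_i, 2) ≥ 155·C(z/155, 2) = z(z − 155)/(2·155), giving z² − 155z − 155·163·162 ≤ 0 and hence z ≤ (1/2)[155 + √(24025 + 4·4092930)] = (1/2)[155 + √16395745] ≈ (1/2)(155 + 4049.166) = 2102.083.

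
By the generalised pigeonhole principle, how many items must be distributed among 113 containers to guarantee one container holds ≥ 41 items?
n = (41 − 1)·113 + 1 = 4521

By the generalised pigeonhole principle, to guarantee some box contains ≥ r objects we need more than (r − 1) · k objects total. Threshold: n = (r − 1) · k + 1. With r = 41 and k = 113: n = 40 · 113 + 1 = 4520 + 1 = 4521. For n = 4520 = 40 · 113, we can put exactly 40 objects in every box, avoiding 41 in any single one — so 4521 is tight.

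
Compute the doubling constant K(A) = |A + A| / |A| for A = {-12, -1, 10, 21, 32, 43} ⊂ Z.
K = |A + A| / |A| = 11/6

Enumerate A + A = {a + b : a, b ∈ A}. With |A| = 6, there are |A|^2 = 36 ordered sum pairs; collecting distinct values, A + A = {-24, -13, -2, 9, 20, 31, 42, 53, 64, 75, 86}, so |A + A| = 11. Thus K = 11/6. Here |A + A| = 2|A| − 1 = 11, the minimum possible — so K = 11/6 is minimal, which holds iff A is an arithmetic progression.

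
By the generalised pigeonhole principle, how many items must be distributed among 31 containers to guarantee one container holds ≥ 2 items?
n = (2 − 1)·31 + 1 = 32

By the generalised pigeonhole principle, to guarantee some box contains ≥ r objects we need more than (r − 1) · k objects total. Threshold: n = (r − 1) · k + 1. With r = 2 and k = 31: n = 1 · 31 + 1 = 31 + 1 = 32. For n = 31 = 1 · 31, we can put exactly 1 objects in every box, avoiding 2 in any single one — so 32 is tight.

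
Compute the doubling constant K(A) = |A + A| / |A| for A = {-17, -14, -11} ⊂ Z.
K = |A + A| / |A| = 5/3

Enumerate A + A = {a + b : a, b ∈ A}. With |A| = 3, there are |A|^2 = 9 ordered sum pairs; collecting distinct values, A + A = {-34, -31, -28, -25, -22}, so |A + A| = 5. Thus K = 5/3. Here |A + A| = 2|A| − 1 = 5, the minimum possible — so K = 5/3 is minimal, which holds iff A is an arithmetic progression.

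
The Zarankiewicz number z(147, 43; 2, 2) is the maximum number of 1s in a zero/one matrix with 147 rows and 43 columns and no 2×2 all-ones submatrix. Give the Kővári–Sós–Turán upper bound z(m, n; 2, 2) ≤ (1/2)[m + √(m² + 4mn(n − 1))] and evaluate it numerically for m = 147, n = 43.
z(147, 43; 2, 2) ≤ (1/2)[147 + √(147² + 4·147·43·42)] = (1/2)[147 + √1083537] = 593.9654

Kővári–Sós–Turán: let r_1, ..., r_147 be the row sums and z = Σ r_i the total number of 1s. Each pair of columns can share at most one row with both entries 1 (else a 2×2 all-ones block appears), so Σ_i C(r_i, 2) ≤ C(43, 2) = 903. By convexity Σ_i C(r_i, 2) ≥ 147·C(z/147, 2) = z(z − 147)/(2·147), giving z² − 147z − 147·43·42 ≤ 0 and hence z ≤ (1/2)[147 + √(21609 + 4·265482)] = (1/2)[147 + √1083537] ≈ (1/2)(147 + 1040.9308) = 593.9654.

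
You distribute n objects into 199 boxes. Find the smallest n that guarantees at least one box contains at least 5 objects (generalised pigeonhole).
n = (5 − 1)·199 + 1 = 797

By the generalised pigeonhole principle, to guarantee some box contains ≥ r objects we need more than (r − 1) · k objects total. Threshold: n = (r − 1) · k + 1. With r = 5 and k = 199: n = 4 · 199 + 1 = 796 + 1 = 797. For n = 796 = 4 · 199, we can put exactly 4 objects in every box, avoiding 5 in any single one — so 797 is tight.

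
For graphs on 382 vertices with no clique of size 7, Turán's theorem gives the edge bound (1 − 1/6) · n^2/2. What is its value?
Turán density bound = (5/6) · 382^2/2 = 182405/3 ≈ 60801.6667

Turán's theorem: ex(n, K_{r+1}) is achieved by the complete r-partite Turán graph T(n, r) with parts as balanced as possible, and is at most (1 − 1/r) · n^2/2. For r = 6, n = 382: the density bound is (5/6) · 145924/2 = 182405/3 ≈ 60801.6667. The integer-valued extremum is e(T(382, 6)) = 60801, which is strictly less than the density bound 182405/3 since 6 ∤ 382 (the parts of T(382, 6) cannot all be equal).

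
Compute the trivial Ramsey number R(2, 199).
R(2, 199) = 199

R(2, k) = k for all k ≥ 2: in a 2-colouring of K_k, either some edge is red (a red K_2) or all edges are blue (a blue K_k). And K_{198} coloured all-blue has no blue K_199, so R(2, 199) > 198. Hence R(2, 199) = 199.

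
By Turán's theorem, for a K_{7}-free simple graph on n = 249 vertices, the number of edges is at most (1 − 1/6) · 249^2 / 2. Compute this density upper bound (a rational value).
Turán density bound = (5/6) · 249^2/2 = 103335/4 ≈ 25833.75

Turán's theorem: ex(n, K_{r+1}) is achieved by the complete r-partite Turán graph T(n, r) with parts as balanced as possible, and is at most (1 − 1/r) · n^2/2. For r = 6, n = 249: the density bound is (5/6) · 62001/2 = 103335/4 ≈ 25833.75. The integer-valued extremum is e(T(249, 6)) = 25833, which is strictly less than the density bound 103335/4 since 6 ∤ 249 (the parts of T(249, 6) cannot all be equal).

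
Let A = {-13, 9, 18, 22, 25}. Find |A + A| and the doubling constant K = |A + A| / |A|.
K = |A + A| / |A| = 15/5 = 3

Enumerate A + A = {a + b : a, b ∈ A}. With |A| = 5, there are |A|^2 = 25 ordered sum pairs; collecting distinct values, A + A = {-26, -4, 5, 9, 12, 18, 27, 31, 34, 36, 40, 43, 44, 47, 50}, so |A + A| = 15. Thus K = 15/5 = 3. For comparison, the minimum possible |A + A| over all 5-element sets is 2·5 − 1 = 9 (so min K = 9/5), attained only by arithmetic progressions.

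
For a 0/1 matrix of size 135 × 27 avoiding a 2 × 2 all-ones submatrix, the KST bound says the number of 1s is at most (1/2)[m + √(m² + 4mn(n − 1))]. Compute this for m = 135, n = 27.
z(135, 27; 2, 2) ≤ (1/2)[135 + √(135² + 4·135·27·26)] = (1/2)[135 + √397305] = 382.6607

Kővári–Sós–Turán: let r_1, ..., r_135 be the row sums and z = Σ r_i the total number of 1s. Each pair of columns can share at most one row with both entries 1 (else a 2×2 all-ones block appears), so Σ_i C(r_i, 2) ≤ C(27, 2) = 351. By convexity Σ_i C(r_i, 2) ≥ 135·C(z/135, 2) = z(z − 135)/(2·135), giving z² − 135z − 135·27·26 ≤ 0 and hence z ≤ (1/2)[135 + √(18225 + 4·94770)] = (1/2)[135 + √397305] ≈ (1/2)(135 + 630.3213) = 382.6607.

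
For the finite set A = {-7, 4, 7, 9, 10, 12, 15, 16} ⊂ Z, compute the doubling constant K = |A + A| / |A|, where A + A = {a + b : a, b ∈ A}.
K = |A + A| / |A| = 27/8

Enumerate A + A = {a + b : a, b ∈ A}. With |A| = 8, there are |A|^2 = 64 ordered sum pairs; collecting distinct values, A + A = {-14, -3, 0, 2, 3, 5, 8, 9, 11, 13, 14, 16, 17, 18, 19, 20, 21, 22, 23, 24, 25, 26, 27, 28, 30, 31, 32}, so |A + A| = 27. Thus K = 27/8. For comparison, the minimum possible |A + A| over all 8-element sets is 2·8 − 1 = 15 (so min K = 15/8), attained only by arithmetic progressions.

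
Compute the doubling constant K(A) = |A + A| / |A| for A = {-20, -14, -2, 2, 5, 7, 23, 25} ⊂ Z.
K = |A + A| / |A| = 32/8 = 4

Enumerate A + A = {a + b : a, b ∈ A}. With |A| = 8, there are |A|^2 = 64 ordered sum pairs; collecting distinct values, A + A = {-40, -34, -28, -22, -18, -16, -15, -13, -12, -9, -7, -4, 0, 3, 4, 5, 7, 9, 10, 11, 12, 14, 21, 23, 25, 27, 28, 30, 32, 46, 48, 50}, so |A + A| = 32. Thus K = 32/8 = 4. For comparison, the minimum possible |A + A| over all 8-element sets is 2·8 − 1 = 15 (so min K = 15/8), attained only by arithmetic progressions.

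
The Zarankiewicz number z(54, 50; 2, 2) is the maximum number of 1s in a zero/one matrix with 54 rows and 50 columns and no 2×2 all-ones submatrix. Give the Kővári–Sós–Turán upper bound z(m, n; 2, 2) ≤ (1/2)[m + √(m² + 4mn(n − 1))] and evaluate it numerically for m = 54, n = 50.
z(54, 50; 2, 2) ≤ (1/2)[54 + √(54² + 4·54·50·49)] = (1/2)[54 + √532116] = 391.7314

Kővári–Sós–Turán: let r_1, ..., r_54 be the row sums and z = Σ r_i the total number of 1s. Each pair of columns can share at most one row with both entries 1 (else a 2×2 all-ones block appears), so Σ_i C(r_i, 2) ≤ C(50, 2) = 1225. By convexity Σ_i C(r_i, 2) ≥ 54·C(z/54, 2) = z(z − 54)/(2·54), giving z² − 54z − 54·50·49 ≤ 0 and hence z ≤ (1/2)[54 + √(2916 + 4·132300)] = (1/2)[54 + √532116] ≈ (1/2)(54 + 729.4628) = 391.7314.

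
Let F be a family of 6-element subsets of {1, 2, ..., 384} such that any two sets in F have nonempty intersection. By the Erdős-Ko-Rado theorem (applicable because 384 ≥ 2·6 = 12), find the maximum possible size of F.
max |F| = C(383, 5) = 66900393631

Erdős-Ko-Rado (1961): when n ≥ 2k, max |F| = C(n−1, k−1). The bound is attained by the star {A : i ∈ A} for any fixed i ∈ [n]. Here C(384−1, 6−1) = C(383, 5) = 66900393631.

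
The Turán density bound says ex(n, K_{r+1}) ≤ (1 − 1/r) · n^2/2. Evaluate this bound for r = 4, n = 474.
Turán density bound = (3/4) · 474^2/2 = 168507/2 ≈ 84253.5

Turán's theorem: ex(n, K_{r+1}) is achieved by the complete r-partite Turán graph T(n, r) with parts as balanced as possible, and is at most (1 − 1/r) · n^2/2. For r = 4, n = 474: the density bound is (3/4) · 224676/2 = 168507/2 ≈ 84253.5. The integer-valued extremum is e(T(474, 4)) = 84253, which is strictly less than the density bound 168507/2 since 4 ∤ 474 (the parts of T(474, 4) cannot all be equal).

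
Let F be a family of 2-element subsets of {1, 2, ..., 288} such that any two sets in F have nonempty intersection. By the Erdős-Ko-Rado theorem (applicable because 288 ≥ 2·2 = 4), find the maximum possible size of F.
max |F| = C(287, 1) = 287

Erdős-Ko-Rado (1961): when n ≥ 2k, max |F| = C(n−1, k−1). The bound is attained by the star {A : i ∈ A} for any fixed i ∈ [n]. Here C(288−1, 2−1) = C(287, 1) = 287.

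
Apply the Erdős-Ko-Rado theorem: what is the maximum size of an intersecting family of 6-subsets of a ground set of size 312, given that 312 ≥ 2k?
max |F| = C(311, 5) = 23474070697

The Erdős-Ko-Rado theorem states: for n ≥ 2k, an intersecting family of k-subsets of an n-element set has size at most C(n − 1, k − 1), with equality for 'star' families {A ⊆ [n] : |A| = k, i ∈ A} (fix an element i). For n = 312, k = 6: C(311, 5) = 23474070697.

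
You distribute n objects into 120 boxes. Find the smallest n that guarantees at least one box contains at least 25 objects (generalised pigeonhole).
n = (25 − 1)·120 + 1 = 2881

By the generalised pigeonhole principle, to guarantee some box contains ≥ r objects we need more than (r − 1) · k objects total. Threshold: n = (r − 1) · k + 1. With r = 25 and k = 120: n = 24 · 120 + 1 = 2880 + 1 = 2881. For n = 2880 = 24 · 120, we can put exactly 24 objects in every box, avoiding 25 in any single one — so 2881 is tight.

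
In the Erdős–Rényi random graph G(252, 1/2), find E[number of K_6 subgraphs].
E[# K_6] = C(252, 6) · (1/2)^C(6, 2) = 334988390100 / 2^15 = 83747097525/8192 ≈ 10223034.365845

For each 6-subset S of vertices (there are C(252, 6) = 334988390100 such S), let X_S = 1 if S induces a K_6 (all C(6, 2) = 15 edges present). Then P(X_S = 1) = (1/2)^15 = 1/32768. By linearity of expectation, E[# K_6] = C(252, 6) · (1/2)^15 = 334988390100 / 32768 = 83747097525/8192 ≈ 10223034.365845.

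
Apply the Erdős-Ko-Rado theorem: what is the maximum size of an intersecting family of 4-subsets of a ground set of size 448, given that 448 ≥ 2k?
max |F| = C(447, 3) = 14786015

Erdős-Ko-Rado (1961): when n ≥ 2k, max |F| = C(n−1, k−1). The bound is attained by the star {A : i ∈ A} for any fixed i ∈ [n]. Here C(448−1, 4−1) = C(447, 3) = 14786015.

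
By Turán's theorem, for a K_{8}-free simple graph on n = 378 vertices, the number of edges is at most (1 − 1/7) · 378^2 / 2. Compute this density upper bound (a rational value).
Turán density bound = (6/7) · 378^2/2 = 61236

Turán's theorem: ex(n, K_{r+1}) is achieved by the complete r-partite Turán graph T(n, r) with parts as balanced as possible, and is at most (1 − 1/r) · n^2/2. For r = 7, n = 378: the density bound is (6/7) · 142884/2 = 61236. Since 7 ∣ 378, the Turán graph T(378, 7) has parts of equal size 54, and its edge count e(T(378, 7)) = 61236 attains the density bound exactly.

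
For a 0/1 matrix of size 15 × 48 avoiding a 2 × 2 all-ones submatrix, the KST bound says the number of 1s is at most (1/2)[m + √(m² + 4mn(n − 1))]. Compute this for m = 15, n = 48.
z(15, 48; 2, 2) ≤ (1/2)[15 + √(15² + 4·15·48·47)] = (1/2)[15 + √135585] = 191.6093

Kővári–Sós–Turán: let r_1, ..., r_15 be the row sums and z = Σ r_i the total number of 1s. Each pair of columns can share at most one row with both entries 1 (else a 2×2 all-ones block appears), so Σ_i C(r_i, 2) ≤ C(48, 2) = 1128. By convexity Σ_i C(r_i, 2) ≥ 15·C(z/15, 2) = z(z − 15)/(2·15), giving z² − 15z − 15·48·47 ≤ 0 and hence z ≤ (1/2)[15 + √(225 + 4·33840)] = (1/2)[15 + √135585] ≈ (1/2)(15 + 368.2187) = 191.6093.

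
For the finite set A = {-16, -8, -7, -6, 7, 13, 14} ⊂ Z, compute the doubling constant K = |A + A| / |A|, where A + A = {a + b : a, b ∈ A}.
K = |A + A| / |A| = 25/7

Enumerate A + A = {a + b : a, b ∈ A}. With |A| = 7, there are |A|^2 = 49 ordered sum pairs; collecting distinct values, A + A = {-32, -24, -23, -22, -16, -15, -14, -13, -12, -9, -3, -2, -1, 0, 1, 5, 6, 7, 8, 14, 20, 21, 26, 27, 28}, so |A + A| = 25. Thus K = 25/7. For comparison, the minimum possible |A + A| over all 7-element sets is 2·7 − 1 = 13 (so min K = 13/7), attained only by arithmetic progressions.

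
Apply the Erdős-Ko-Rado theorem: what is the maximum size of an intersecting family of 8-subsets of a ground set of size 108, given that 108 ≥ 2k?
max |F| = C(107, 7) = 26075972546

The Erdős-Ko-Rado theorem states: for n ≥ 2k, an intersecting family of k-subsets of an n-element set has size at most C(n − 1, k − 1), with equality for 'star' families {A ⊆ [n] : |A| = k, i ∈ A} (fix an element i). For n = 108, k = 8: C(107, 7) = 26075972546.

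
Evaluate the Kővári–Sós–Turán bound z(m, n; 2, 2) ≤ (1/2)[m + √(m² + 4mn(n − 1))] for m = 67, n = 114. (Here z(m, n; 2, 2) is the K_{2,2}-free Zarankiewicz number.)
z(67, 114; 2, 2) ≤ (1/2)[67 + √(67² + 4·67·114·113)] = (1/2)[67 + √3456865] = 963.1323

Kővári–Sós–Turán: let r_1, ..., r_67 be the row sums and z = Σ r_i the total number of 1s. Each pair of columns can share at most one row with both entries 1 (else a 2×2 all-ones block appears), so Σ_i C(r_i, 2) ≤ C(114, 2) = 6441. By convexity Σ_i C(r_i, 2) ≥ 67·C(z/67, 2) = z(z − 67)/(2·67), giving z² − 67z − 67·114·113 ≤ 0 and hence z ≤ (1/2)[67 + √(4489 + 4·863094)] = (1/2)[67 + √3456865] ≈ (1/2)(67 + 1859.2646) = 963.1323.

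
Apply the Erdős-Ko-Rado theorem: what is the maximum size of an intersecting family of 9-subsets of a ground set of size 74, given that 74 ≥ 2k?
max |F| = C(73, 8) = 13442126049

The Erdős-Ko-Rado theorem states: for n ≥ 2k, an intersecting family of k-subsets of an n-element set has size at most C(n − 1, k − 1), with equality for 'star' families {A ⊆ [n] : |A| = k, i ∈ A} (fix an element i). For n = 74, k = 9: C(73, 8) = 13442126049.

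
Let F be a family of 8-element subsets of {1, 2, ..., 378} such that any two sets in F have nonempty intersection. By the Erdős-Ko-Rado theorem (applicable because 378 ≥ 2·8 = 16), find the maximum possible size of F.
max |F| = C(377, 7) = 203061322306700

Erdős-Ko-Rado (1961): when n ≥ 2k, max |F| = C(n−1, k−1). The bound is attained by the star {A : i ∈ A} for any fixed i ∈ [n]. Here C(378−1, 8−1) = C(377, 7) = 203061322306700.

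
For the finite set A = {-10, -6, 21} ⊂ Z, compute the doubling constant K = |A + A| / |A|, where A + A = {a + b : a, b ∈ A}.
K = |A + A| / |A| = 6/3 = 2

Enumerate A + A = {a + b : a, b ∈ A}. With |A| = 3, there are |A|^2 = 9 ordered sum pairs; collecting distinct values, A + A = {-20, -16, -12, 11, 15, 42}, so |A + A| = 6. Thus K = 6/3 = 2. For comparison, the minimum possible |A + A| over all 3-element sets is 2·3 − 1 = 5 (so min K = 5/3), attained only by arithmetic progressions.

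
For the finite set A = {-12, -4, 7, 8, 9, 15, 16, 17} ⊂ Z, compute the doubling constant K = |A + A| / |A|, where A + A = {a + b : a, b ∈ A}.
K = |A + A| / |A| = 27/8

Enumerate A + A = {a + b : a, b ∈ A}. With |A| = 8, there are |A|^2 = 64 ordered sum pairs; collecting distinct values, A + A = {-24, -16, -8, -5, -4, -3, 3, 4, 5, 11, 12, 13, 14, 15, 16, 17, 18, 22, 23, 24, 25, 26, 30, 31, 32, 33, 34}, so |A + A| = 27. Thus K = 27/8. For comparison, the minimum possible |A + A| over all 8-element sets is 2·8 − 1 = 15 (so min K = 15/8), attained only by arithmetic progressions.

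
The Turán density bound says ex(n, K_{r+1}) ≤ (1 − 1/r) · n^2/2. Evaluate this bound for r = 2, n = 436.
Turán density bound = (1/2) · 436^2/2 = 47524

Turán's theorem: ex(n, K_{r+1}) is achieved by the complete r-partite Turán graph T(n, r) with parts as balanced as possible, and is at most (1 − 1/r) · n^2/2. For r = 2, n = 436: the density bound is (1/2) · 190096/2 = 47524. Since 2 ∣ 436, the Turán graph T(436, 2) has parts of equal size 218, and its edge count e(T(436, 2)) = 47524 attains the density bound exactly.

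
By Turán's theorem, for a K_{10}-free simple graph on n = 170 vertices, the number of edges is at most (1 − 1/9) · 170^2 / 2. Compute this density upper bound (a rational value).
Turán density bound = (8/9) · 170^2/2 = 115600/9 ≈ 12844.4444

Turán's theorem: ex(n, K_{r+1}) is achieved by the complete r-partite Turán graph T(n, r) with parts as balanced as possible, and is at most (1 − 1/r) · n^2/2. For r = 9, n = 170: the density bound is (8/9) · 28900/2 = 115600/9 ≈ 12844.4444. The integer-valued extremum is e(T(170, 9)) = 12844, which is strictly less than the density bound 115600/9 since 9 ∤ 170 (the parts of T(170, 9) cannot all be equal).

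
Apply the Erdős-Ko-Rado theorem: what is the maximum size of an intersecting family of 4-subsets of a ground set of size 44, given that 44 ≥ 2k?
max |F| = C(43, 3) = 12341

The Erdős-Ko-Rado theorem states: for n ≥ 2k, an intersecting family of k-subsets of an n-element set has size at most C(n − 1, k − 1), with equality for 'star' families {A ⊆ [n] : |A| = k, i ∈ A} (fix an element i). For n = 44, k = 4: C(43, 3) = 12341.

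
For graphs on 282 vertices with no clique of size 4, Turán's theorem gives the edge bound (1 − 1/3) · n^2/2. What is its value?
Turán density bound = (2/3) · 282^2/2 = 26508

Turán's theorem: ex(n, K_{r+1}) is achieved by the complete r-partite Turán graph T(n, r) with parts as balanced as possible, and is at most (1 − 1/r) · n^2/2. For r = 3, n = 282: the density bound is (2/3) · 79524/2 = 26508. Since 3 ∣ 282, the Turán graph T(282, 3) has parts of equal size 94, and its edge count e(T(282, 3)) = 26508 attains the density bound exactly.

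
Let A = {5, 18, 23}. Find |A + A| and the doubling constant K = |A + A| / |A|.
K = |A + A| / |A| = 6/3 = 2

Enumerate A + A = {a + b : a, b ∈ A}. With |A| = 3, there are |A|^2 = 9 ordered sum pairs; collecting distinct values, A + A = {10, 23, 28, 36, 41, 46}, so |A + A| = 6. Thus K = 6/3 = 2. For comparison, the minimum possible |A + A| over all 3-element sets is 2·3 − 1 = 5 (so min K = 5/3), attained only by arithmetic progressions.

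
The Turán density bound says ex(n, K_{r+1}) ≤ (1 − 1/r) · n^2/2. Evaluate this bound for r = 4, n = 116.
Turán density bound = (3/4) · 116^2/2 = 5046

Turán's theorem: ex(n, K_{r+1}) is achieved by the complete r-partite Turán graph T(n, r) with parts as balanced as possible, and is at most (1 − 1/r) · n^2/2. For r = 4, n = 116: the density bound is (3/4) · 13456/2 = 5046. Since 4 ∣ 116, the Turán graph T(116, 4) has parts of equal size 29, and its edge count e(T(116, 4)) = 5046 attains the density bound exactly.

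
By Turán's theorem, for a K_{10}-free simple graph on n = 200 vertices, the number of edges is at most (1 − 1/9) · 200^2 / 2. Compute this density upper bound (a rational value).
Turán density bound = (8/9) · 200^2/2 = 160000/9 ≈ 17777.7778

Turán's theorem: ex(n, K_{r+1}) is achieved by the complete r-partite Turán graph T(n, r) with parts as balanced as possible, and is at most (1 − 1/r) · n^2/2. For r = 9, n = 200: the density bound is (8/9) · 40000/2 = 160000/9 ≈ 17777.7778. The integer-valued extremum is e(T(200, 9)) = 17777, which is strictly less than the density bound 160000/9 since 9 ∤ 200 (the parts of T(200, 9) cannot all be equal).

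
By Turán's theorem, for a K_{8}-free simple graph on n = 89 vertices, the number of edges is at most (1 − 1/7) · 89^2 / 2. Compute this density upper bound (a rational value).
Turán density bound = (6/7) · 89^2/2 = 23763/7 ≈ 3394.7143

Turán's theorem: ex(n, K_{r+1}) is achieved by the complete r-partite Turán graph T(n, r) with parts as balanced as possible, and is at most (1 − 1/r) · n^2/2. For r = 7, n = 89: the density bound is (6/7) · 7921/2 = 23763/7 ≈ 3394.7143. The integer-valued extremum is e(T(89, 7)) = 3394, which is strictly less than the density bound 23763/7 since 7 ∤ 89 (the parts of T(89, 7) cannot all be equal).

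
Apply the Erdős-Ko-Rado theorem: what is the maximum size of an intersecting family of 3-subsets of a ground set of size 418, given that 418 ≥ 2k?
max |F| = C(417, 2) = 86736

Erdős-Ko-Rado (1961): when n ≥ 2k, max |F| = C(n−1, k−1). The bound is attained by the star {A : i ∈ A} for any fixed i ∈ [n]. Here C(418−1, 3−1) = C(417, 2) = 86736.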